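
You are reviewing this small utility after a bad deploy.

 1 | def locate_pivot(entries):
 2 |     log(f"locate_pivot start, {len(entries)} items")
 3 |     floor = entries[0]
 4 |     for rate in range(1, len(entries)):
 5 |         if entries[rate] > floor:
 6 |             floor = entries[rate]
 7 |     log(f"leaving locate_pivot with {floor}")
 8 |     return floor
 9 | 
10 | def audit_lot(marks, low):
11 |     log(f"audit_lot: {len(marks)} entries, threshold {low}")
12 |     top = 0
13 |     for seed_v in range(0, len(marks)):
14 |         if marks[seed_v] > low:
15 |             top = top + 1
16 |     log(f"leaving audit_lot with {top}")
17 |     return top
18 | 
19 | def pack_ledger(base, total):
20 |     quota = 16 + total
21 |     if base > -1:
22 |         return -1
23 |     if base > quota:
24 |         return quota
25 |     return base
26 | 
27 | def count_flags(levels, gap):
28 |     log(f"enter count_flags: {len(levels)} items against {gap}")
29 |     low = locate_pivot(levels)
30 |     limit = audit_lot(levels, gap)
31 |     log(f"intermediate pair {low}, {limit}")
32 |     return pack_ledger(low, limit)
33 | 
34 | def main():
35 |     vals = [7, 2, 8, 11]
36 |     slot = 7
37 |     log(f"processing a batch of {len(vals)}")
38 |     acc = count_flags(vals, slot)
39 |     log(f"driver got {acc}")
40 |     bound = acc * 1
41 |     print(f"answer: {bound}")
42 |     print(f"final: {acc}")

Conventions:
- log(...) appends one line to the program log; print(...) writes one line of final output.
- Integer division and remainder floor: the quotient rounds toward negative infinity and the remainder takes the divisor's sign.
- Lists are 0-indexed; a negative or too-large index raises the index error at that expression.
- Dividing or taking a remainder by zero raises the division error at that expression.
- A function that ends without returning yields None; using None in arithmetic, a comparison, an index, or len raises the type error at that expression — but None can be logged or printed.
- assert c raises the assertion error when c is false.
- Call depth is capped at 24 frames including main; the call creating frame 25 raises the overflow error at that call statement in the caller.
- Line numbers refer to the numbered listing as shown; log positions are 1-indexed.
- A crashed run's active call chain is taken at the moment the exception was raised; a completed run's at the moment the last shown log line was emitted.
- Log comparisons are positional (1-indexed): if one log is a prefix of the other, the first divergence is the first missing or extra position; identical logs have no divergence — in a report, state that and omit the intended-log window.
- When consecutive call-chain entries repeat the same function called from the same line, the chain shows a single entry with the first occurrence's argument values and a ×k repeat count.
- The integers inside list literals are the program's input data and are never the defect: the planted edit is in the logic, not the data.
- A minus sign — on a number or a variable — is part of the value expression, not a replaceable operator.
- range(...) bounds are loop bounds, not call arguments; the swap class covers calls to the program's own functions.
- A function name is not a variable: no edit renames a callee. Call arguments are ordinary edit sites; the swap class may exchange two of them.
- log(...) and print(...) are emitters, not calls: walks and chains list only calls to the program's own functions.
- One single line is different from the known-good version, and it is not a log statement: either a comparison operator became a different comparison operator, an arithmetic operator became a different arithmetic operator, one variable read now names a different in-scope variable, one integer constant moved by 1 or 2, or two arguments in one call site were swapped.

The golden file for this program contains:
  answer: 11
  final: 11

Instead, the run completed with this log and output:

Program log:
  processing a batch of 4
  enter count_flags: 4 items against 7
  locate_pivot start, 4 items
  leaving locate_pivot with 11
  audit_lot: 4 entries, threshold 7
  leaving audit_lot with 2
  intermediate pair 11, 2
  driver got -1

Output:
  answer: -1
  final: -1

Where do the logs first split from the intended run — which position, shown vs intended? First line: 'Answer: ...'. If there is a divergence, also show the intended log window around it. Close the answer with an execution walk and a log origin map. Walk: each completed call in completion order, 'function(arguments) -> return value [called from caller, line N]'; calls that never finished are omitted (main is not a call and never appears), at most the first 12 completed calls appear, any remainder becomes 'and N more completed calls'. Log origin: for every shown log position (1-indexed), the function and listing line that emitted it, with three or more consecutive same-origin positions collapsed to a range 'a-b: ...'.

Answer: at position 8 the run shows 'driver got -1' where the working version logs 'driver got 11'.
Intended log window:
  6: leaving audit_lot with 2
  7: intermediate pair 11, 2
  8: driver got 11
Execution walk:
  locate_pivot([7, 2, 8, 11]) -> 11  [called from count_flags, line 29]
  audit_lot([7, 2, 8, 11], 7) -> 2  [called from count_flags, line 30]
  pack_ledger(11, 2) -> -1  [called from count_flags, line 32]
  count_flags([7, 2, 8, 11], 7) -> -1  [called from main, line 38]
Log origins:
  1: emitted by main (line 37)
  2: emitted by count_flags (line 28)
  3: emitted by locate_pivot (line 2)
  4: emitted by locate_pivot (line 7)
  5: emitted by audit_lot (line 11)
  6: emitted by audit_lot (line 16)
  7: emitted by count_flags (line 31)
  8: emitted by main (line 39)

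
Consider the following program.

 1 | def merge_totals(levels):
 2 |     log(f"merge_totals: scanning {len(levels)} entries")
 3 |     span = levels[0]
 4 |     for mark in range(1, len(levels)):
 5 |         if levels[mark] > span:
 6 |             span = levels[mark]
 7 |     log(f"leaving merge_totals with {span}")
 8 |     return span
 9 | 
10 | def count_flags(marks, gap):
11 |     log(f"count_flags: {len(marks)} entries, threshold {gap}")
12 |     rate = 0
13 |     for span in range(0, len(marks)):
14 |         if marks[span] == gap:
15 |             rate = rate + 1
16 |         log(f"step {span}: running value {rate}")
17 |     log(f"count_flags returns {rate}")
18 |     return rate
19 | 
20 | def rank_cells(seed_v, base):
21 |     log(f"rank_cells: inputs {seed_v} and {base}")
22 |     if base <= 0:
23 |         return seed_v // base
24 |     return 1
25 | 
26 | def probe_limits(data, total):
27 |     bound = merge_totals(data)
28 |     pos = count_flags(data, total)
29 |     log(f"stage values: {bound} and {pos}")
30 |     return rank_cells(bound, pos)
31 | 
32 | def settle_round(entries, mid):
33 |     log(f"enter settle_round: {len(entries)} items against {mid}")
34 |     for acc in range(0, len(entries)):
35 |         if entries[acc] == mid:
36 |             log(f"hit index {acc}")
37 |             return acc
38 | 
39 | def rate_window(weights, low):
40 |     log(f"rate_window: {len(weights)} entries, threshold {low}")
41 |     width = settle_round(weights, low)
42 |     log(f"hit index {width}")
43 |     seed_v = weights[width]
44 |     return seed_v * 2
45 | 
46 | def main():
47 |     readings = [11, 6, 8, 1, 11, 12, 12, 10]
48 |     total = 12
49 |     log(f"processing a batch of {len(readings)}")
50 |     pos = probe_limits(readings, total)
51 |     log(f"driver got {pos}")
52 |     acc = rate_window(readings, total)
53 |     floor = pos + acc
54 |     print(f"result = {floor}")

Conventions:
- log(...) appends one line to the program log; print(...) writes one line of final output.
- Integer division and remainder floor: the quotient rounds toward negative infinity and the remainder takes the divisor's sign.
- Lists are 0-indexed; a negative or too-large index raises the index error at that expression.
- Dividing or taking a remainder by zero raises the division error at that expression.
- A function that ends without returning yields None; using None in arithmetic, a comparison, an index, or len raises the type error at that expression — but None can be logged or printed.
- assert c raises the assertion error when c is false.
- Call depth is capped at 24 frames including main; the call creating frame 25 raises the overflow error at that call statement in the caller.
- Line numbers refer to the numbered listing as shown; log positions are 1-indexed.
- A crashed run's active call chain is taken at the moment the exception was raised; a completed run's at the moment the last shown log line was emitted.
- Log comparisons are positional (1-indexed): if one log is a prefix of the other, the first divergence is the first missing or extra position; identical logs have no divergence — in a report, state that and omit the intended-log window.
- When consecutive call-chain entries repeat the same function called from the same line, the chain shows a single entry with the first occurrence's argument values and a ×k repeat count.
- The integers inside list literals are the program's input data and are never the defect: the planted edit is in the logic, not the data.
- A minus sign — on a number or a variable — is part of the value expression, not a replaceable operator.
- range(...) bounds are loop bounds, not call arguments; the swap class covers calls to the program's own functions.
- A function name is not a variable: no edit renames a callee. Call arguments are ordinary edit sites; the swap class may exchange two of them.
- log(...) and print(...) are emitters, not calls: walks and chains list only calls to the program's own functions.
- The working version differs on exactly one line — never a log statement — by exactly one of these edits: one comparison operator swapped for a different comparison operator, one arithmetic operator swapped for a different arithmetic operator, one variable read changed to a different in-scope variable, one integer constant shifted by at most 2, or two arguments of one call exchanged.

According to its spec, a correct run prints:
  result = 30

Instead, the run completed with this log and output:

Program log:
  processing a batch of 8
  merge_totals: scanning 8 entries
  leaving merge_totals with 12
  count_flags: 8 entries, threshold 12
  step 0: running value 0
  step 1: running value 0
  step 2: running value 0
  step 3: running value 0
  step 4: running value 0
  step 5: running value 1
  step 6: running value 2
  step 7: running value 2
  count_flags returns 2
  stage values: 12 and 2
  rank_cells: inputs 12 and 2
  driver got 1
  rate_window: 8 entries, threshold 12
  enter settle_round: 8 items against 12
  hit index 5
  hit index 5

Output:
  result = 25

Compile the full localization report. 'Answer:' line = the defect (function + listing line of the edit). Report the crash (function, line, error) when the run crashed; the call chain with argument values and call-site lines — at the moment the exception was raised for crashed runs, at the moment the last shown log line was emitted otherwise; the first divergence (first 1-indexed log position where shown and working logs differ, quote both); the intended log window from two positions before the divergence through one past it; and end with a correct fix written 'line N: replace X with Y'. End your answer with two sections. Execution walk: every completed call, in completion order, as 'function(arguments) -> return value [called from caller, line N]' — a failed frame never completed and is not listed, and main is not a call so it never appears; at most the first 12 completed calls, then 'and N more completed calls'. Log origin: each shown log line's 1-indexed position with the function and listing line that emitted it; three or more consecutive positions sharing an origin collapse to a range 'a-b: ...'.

Answer: the defect is in rank_cells at line 22.
The tell: At log position 16 the runs split — shown 'driver got 1', but the working version logs 'driver got 6'.
Call chain: main -> rate_window([11, 6, 8, 1, 11, 12, 12, 10], 12) (called at line 52).
First divergence: position 16 — shown 'driver got 1', intended 'driver got 6'.
Intended log window:
  14: stage values: 12 and 2
  15: rank_cells: inputs 12 and 2
  16: driver got 6
  17: rate_window: 8 entries, threshold 12
Execution walk:
  merge_totals([11, 6, 8, 1, 11, 12, 12, 10]) -> 12  [called from probe_limits, line 27]
  count_flags([11, 6, 8, 1, 11, 12, 12, 10], 12) -> 2  [called from probe_limits, line 28]
  rank_cells(12, 2) -> 1  [called from probe_limits, line 30]
  probe_limits([11, 6, 8, 1, 11, 12, 12, 10], 12) -> 1  [called from main, line 50]
  settle_round([11, 6, 8, 1, 11, 12, 12, 10], 12) -> 5  [called from rate_window, line 41]
  rate_window([11, 6, 8, 1, 11, 12, 12, 10], 12) -> 24  [called from main, line 52]
Log origins:
  1: emitted by main (line 49)
  2: emitted by merge_totals (line 2)
  3: emitted by merge_totals (line 7)
  4: emitted by count_flags (line 11)
  5-12: emitted by count_flags (line 16)
  13: emitted by count_flags (line 17)
  14: emitted by probe_limits (line 29)
  15: emitted by rank_cells (line 21)
  16: emitted by main (line 51)
  17: emitted by rate_window (line 40)
  18: emitted by settle_round (line 33)
  19: emitted by settle_round (line 36)
  20: emitted by rate_window (line 42)
A correct fix: line 22: replace `<=` with `!=`.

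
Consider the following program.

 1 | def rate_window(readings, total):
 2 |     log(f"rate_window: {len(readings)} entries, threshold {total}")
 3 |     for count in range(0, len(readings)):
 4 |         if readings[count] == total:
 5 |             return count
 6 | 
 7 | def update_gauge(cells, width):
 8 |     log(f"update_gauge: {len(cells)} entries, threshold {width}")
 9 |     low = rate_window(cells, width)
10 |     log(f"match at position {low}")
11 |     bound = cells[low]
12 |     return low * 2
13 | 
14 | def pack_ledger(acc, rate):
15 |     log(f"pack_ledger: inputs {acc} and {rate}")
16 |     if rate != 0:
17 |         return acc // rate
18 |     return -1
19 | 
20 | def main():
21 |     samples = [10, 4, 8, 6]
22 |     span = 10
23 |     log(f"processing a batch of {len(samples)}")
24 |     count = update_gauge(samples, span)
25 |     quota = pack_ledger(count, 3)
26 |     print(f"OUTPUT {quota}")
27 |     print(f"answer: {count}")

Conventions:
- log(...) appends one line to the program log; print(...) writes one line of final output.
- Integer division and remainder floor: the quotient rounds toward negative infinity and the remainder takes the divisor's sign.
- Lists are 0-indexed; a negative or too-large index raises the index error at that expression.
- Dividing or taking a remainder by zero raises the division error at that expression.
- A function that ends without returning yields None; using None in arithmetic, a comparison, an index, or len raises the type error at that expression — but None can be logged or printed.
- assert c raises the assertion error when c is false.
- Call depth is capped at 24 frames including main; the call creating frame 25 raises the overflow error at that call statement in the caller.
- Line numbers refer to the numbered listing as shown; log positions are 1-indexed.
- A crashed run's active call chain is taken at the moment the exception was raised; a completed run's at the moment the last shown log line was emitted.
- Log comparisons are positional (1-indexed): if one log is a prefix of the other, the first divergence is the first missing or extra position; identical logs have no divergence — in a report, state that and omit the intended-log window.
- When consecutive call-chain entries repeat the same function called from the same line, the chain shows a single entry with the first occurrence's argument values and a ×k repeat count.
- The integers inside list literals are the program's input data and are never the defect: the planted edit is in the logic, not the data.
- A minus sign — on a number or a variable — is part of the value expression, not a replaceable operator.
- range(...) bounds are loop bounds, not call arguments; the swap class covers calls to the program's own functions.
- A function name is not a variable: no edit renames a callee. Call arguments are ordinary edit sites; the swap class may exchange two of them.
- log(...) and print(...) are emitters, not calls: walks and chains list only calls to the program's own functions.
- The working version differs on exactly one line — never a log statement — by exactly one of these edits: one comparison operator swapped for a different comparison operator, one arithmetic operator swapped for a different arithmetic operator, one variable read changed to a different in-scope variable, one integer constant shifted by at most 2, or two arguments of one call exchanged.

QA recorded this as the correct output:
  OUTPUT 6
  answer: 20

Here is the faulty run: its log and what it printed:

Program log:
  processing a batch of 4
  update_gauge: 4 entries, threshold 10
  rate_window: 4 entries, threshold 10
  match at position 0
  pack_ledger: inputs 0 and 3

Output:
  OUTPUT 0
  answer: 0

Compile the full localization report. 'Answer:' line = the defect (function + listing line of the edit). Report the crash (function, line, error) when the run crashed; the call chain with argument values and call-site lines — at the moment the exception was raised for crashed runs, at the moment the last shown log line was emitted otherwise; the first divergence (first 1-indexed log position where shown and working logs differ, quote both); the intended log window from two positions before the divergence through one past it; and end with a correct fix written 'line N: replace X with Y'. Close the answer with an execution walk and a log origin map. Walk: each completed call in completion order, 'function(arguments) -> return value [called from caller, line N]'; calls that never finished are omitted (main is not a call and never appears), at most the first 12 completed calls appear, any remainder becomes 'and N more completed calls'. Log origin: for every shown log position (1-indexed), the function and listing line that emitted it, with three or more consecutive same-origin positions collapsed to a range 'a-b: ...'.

Answer: the defect is in update_gauge at line 12.
Core observation: Log line 5 is where behavior first shows: 'pack_ledger: inputs 0 and 3' appears instead of 'pack_ledger: inputs 20 and 3'.
Call chain: main -> pack_ledger(0, 3) (called at line 25).
First divergence: position 5 — shown 'pack_ledger: inputs 0 and 3', intended 'pack_ledger: inputs 20 and 3'.
Intended log window:
  3: rate_window: 4 entries, threshold 10
  4: match at position 0
  5: pack_ledger: inputs 20 and 3
Execution walk:
  rate_window([10, 4, 8, 6], 10) -> 0  [called from update_gauge, line 9]
  update_gauge([10, 4, 8, 6], 10) -> 0  [called from main, line 24]
  pack_ledger(0, 3) -> 0  [called from main, line 25]
Log origins:
  1: emitted by main (line 23)
  2: emitted by update_gauge (line 8)
  3: emitted by rate_window (line 2)
  4: emitted by update_gauge (line 10)
  5: emitted by pack_ledger (line 15)
A correct fix: line 12: replace `low` with `bound`.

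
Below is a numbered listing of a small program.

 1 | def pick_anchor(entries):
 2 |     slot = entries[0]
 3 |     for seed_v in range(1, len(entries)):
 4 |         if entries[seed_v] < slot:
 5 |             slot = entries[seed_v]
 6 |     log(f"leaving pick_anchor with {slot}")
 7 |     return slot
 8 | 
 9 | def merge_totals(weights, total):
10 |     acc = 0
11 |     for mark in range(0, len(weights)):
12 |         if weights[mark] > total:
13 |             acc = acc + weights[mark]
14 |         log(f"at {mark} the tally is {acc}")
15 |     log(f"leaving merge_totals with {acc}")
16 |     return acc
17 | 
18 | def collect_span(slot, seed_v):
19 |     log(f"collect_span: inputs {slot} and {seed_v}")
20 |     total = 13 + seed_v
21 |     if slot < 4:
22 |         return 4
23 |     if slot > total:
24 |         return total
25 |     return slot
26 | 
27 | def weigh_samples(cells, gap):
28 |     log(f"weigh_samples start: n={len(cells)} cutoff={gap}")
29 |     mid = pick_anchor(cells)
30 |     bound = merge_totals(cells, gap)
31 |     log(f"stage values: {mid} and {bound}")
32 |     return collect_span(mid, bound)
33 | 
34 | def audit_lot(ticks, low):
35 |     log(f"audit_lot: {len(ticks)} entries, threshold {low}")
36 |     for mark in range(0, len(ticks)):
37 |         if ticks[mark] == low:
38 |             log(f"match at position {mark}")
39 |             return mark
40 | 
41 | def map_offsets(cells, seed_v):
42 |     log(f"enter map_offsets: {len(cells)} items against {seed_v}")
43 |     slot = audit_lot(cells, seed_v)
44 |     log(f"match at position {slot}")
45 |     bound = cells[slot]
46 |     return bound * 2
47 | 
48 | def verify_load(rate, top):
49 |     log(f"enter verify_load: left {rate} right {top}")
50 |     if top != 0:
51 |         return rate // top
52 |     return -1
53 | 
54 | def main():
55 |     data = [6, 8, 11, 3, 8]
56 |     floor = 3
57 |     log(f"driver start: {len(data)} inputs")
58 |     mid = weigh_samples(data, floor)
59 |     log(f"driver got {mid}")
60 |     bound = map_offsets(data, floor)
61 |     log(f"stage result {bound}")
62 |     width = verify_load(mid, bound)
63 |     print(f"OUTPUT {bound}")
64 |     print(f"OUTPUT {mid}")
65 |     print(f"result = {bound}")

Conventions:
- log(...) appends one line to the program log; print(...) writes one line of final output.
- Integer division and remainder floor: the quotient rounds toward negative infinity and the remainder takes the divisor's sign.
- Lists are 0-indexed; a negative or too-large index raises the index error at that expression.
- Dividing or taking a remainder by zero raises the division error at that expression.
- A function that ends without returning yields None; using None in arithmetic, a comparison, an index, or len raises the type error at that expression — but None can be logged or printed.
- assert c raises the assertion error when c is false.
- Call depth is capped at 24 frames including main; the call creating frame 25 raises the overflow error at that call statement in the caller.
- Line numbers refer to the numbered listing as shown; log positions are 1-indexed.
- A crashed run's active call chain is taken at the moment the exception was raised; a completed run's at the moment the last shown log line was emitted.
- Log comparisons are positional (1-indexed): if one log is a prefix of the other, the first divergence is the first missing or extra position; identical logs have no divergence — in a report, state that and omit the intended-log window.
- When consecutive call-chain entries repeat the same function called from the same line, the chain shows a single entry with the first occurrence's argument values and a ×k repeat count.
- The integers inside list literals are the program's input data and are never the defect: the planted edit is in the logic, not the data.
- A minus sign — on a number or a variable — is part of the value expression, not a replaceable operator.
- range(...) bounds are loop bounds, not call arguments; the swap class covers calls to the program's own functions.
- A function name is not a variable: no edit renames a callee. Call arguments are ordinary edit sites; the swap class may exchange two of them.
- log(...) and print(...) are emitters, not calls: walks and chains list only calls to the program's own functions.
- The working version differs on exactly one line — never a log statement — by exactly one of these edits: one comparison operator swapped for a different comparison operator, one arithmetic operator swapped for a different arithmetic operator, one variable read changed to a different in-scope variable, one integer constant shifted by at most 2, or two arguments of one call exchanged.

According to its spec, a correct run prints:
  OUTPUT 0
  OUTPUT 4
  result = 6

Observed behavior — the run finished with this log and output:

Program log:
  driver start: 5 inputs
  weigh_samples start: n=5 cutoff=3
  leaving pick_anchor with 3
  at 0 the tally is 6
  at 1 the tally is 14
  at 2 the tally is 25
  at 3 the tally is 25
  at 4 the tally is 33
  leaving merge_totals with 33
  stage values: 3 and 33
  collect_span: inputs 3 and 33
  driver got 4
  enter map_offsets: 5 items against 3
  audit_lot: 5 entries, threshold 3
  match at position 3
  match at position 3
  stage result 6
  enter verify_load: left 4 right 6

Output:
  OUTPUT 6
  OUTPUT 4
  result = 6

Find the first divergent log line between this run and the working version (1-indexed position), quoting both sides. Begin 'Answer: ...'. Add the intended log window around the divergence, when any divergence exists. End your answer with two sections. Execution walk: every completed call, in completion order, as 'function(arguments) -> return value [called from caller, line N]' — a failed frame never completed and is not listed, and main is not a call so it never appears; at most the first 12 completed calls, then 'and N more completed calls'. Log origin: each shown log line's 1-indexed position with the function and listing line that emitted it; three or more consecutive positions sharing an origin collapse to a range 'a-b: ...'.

Answer: none; the two logs match at every position.
Execution walk:
  pick_anchor([6, 8, 11, 3, 8]) -> 3  [called from weigh_samples, line 29]
  merge_totals([6, 8, 11, 3, 8], 3) -> 33  [called from weigh_samples, line 30]
  collect_span(3, 33) -> 4  [called from weigh_samples, line 32]
  weigh_samples([6, 8, 11, 3, 8], 3) -> 4  [called from main, line 58]
  audit_lot([6, 8, 11, 3, 8], 3) -> 3  [called from map_offsets, line 43]
  map_offsets([6, 8, 11, 3, 8], 3) -> 6  [called from main, line 60]
  verify_load(4, 6) -> 0  [called from main, line 62]
Log origins:
  1: emitted by main (line 57)
  2: emitted by weigh_samples (line 28)
  3: emitted by pick_anchor (line 6)
  4-8: emitted by merge_totals (line 14)
  9: emitted by merge_totals (line 15)
  10: emitted by weigh_samples (line 31)
  11: emitted by collect_span (line 19)
  12: emitted by main (line 59)
  13: emitted by map_offsets (line 42)
  14: emitted by audit_lot (line 35)
  15: emitted by audit_lot (line 38)
  16: emitted by map_offsets (line 44)
  17: emitted by main (line 61)
  18: emitted by verify_load (line 49)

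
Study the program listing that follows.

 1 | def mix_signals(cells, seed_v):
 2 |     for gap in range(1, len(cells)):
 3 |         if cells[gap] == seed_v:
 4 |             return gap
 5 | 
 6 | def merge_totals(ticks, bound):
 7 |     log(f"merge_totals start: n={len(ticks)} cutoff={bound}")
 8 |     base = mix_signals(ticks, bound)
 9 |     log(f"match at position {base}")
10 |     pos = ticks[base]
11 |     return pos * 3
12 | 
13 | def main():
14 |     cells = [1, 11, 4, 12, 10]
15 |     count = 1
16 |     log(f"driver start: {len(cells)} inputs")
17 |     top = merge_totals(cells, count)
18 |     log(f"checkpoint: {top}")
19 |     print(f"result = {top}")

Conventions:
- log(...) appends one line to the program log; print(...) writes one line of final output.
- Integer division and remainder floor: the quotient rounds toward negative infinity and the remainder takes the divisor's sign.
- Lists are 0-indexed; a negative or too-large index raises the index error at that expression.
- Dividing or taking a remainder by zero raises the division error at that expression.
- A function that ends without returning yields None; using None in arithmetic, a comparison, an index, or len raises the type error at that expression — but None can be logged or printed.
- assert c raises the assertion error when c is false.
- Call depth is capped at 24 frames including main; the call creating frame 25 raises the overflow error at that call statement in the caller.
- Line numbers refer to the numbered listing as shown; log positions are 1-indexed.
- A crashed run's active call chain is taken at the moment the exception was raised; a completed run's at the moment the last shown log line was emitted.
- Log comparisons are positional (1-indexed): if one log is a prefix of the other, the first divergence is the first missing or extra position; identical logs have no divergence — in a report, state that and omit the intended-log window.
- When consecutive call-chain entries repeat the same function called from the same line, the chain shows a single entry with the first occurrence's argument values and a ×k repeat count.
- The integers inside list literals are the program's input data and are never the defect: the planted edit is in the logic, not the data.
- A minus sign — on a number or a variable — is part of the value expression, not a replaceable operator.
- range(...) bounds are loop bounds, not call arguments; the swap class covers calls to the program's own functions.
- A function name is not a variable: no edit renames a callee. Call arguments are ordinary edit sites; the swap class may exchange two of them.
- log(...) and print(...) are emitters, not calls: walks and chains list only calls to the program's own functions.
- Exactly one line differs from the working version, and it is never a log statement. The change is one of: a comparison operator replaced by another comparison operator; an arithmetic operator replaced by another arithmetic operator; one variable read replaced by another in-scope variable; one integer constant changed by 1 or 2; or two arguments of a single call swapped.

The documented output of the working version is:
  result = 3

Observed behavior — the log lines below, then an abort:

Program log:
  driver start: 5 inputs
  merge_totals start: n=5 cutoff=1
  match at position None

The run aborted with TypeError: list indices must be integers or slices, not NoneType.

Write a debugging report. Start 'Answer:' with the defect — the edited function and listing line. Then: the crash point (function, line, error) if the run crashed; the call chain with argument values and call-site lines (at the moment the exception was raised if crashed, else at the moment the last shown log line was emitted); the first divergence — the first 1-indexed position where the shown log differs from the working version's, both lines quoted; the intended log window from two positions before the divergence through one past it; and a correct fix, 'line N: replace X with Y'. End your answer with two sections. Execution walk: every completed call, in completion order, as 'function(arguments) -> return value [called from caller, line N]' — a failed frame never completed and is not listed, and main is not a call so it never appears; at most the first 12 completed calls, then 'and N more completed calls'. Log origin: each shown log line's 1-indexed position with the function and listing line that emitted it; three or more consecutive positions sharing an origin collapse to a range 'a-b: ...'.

Answer: the defect is in mix_signals at line 2.
The tell: The log first diverges at position 3: the faulty run prints 'match at position None' where the working version prints 'match at position 0'.
Crash: merge_totals, line 10, TypeError.
Call chain: main -> merge_totals([1, 11, 4, 12, 10], 1) (called at line 17).
First divergence: position 3 — shown 'match at position None', intended 'match at position 0'.
Intended log window:
  1: driver start: 5 inputs
  2: merge_totals start: n=5 cutoff=1
  3: match at position 0
  4: checkpoint: 3
Execution walk:
  mix_signals([1, 11, 4, 12, 10], 1) -> None  [called from merge_totals, line 8]
Log line origins:
  1 — main, line 16
  2 — merge_totals, line 7
  3 — merge_totals, line 9
A correct fix: line 2: replace `1` with `0`.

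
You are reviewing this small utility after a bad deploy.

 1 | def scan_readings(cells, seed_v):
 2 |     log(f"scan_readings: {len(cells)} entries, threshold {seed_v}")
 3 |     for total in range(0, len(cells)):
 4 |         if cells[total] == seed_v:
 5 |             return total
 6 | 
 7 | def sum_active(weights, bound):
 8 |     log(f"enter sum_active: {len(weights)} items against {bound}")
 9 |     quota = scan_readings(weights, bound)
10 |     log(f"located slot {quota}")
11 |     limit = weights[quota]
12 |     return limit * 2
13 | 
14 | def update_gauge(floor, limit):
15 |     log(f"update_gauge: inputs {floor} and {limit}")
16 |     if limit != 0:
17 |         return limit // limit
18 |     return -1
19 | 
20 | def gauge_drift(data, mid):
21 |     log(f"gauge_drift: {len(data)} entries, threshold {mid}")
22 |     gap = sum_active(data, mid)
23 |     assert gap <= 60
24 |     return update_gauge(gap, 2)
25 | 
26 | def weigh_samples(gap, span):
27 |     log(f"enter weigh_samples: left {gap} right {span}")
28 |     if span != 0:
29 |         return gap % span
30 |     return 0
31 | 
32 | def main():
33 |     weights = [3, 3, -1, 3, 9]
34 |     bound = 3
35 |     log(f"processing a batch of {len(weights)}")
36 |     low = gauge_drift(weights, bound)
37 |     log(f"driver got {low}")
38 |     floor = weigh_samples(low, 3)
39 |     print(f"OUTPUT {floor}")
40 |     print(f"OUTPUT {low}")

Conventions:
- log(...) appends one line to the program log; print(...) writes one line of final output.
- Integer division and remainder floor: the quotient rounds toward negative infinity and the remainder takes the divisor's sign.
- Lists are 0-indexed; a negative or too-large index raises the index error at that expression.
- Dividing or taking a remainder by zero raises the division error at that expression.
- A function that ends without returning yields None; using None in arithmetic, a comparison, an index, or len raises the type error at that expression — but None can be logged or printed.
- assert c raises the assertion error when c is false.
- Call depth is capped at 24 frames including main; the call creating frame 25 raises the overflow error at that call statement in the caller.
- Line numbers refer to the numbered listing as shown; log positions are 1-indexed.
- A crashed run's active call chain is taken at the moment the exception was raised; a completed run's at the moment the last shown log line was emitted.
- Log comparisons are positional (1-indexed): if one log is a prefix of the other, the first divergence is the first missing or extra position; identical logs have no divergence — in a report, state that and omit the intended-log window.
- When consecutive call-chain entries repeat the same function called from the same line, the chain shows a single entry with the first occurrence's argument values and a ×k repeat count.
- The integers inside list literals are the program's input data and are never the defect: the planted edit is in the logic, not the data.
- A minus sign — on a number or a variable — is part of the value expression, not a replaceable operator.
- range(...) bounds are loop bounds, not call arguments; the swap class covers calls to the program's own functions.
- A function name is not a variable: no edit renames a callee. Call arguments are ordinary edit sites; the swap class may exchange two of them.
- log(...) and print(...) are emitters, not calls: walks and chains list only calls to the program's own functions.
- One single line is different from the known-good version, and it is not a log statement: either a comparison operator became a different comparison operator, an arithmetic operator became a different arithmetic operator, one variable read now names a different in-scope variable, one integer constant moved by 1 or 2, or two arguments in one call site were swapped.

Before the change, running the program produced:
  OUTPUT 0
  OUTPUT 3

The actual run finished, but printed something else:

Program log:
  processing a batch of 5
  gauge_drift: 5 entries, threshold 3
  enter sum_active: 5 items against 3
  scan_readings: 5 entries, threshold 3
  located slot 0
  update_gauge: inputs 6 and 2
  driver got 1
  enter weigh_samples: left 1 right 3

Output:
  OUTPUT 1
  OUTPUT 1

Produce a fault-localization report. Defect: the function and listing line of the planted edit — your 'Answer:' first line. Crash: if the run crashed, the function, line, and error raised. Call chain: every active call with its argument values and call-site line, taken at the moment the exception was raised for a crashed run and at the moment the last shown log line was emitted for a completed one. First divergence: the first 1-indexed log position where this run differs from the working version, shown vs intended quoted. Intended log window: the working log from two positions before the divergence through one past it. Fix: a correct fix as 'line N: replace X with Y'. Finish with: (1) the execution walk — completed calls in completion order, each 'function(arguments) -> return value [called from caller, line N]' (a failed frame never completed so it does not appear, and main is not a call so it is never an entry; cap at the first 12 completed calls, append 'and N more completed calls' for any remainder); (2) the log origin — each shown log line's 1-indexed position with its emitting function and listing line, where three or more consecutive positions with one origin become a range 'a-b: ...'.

Answer: the defect is in update_gauge at line 17.
Core observation: Position 7 is the first bad log line: 'driver got 1' should read 'driver got 3'.
Call chain: main -> weigh_samples(1, 3) (called at line 38).
First divergence: position 7 — the shown line 'driver got 1' should read 'driver got 3'.
Intended log window:
  5: located slot 0
  6: update_gauge: inputs 6 and 2
  7: driver got 3
  8: enter weigh_samples: left 3 right 3
Execution walk:
  scan_readings([3, 3, -1, 3, 9], 3) -> 0  [called from sum_active, line 9]
  sum_active([3, 3, -1, 3, 9], 3) -> 6  [called from gauge_drift, line 22]
  update_gauge(6, 2) -> 1  [called from gauge_drift, line 24]
  gauge_drift([3, 3, -1, 3, 9], 3) -> 1  [called from main, line 36]
  weigh_samples(1, 3) -> 1  [called from main, line 38]
Log origin:
  1 — main, line 35
  2 — gauge_drift, line 21
  3 — sum_active, line 8
  4 — scan_readings, line 2
  5 — sum_active, line 10
  6 — update_gauge, line 15
  7 — main, line 37
  8 — weigh_samples, line 27
A correct fix: line 17: replace `limit // limit` with `floor // limit`.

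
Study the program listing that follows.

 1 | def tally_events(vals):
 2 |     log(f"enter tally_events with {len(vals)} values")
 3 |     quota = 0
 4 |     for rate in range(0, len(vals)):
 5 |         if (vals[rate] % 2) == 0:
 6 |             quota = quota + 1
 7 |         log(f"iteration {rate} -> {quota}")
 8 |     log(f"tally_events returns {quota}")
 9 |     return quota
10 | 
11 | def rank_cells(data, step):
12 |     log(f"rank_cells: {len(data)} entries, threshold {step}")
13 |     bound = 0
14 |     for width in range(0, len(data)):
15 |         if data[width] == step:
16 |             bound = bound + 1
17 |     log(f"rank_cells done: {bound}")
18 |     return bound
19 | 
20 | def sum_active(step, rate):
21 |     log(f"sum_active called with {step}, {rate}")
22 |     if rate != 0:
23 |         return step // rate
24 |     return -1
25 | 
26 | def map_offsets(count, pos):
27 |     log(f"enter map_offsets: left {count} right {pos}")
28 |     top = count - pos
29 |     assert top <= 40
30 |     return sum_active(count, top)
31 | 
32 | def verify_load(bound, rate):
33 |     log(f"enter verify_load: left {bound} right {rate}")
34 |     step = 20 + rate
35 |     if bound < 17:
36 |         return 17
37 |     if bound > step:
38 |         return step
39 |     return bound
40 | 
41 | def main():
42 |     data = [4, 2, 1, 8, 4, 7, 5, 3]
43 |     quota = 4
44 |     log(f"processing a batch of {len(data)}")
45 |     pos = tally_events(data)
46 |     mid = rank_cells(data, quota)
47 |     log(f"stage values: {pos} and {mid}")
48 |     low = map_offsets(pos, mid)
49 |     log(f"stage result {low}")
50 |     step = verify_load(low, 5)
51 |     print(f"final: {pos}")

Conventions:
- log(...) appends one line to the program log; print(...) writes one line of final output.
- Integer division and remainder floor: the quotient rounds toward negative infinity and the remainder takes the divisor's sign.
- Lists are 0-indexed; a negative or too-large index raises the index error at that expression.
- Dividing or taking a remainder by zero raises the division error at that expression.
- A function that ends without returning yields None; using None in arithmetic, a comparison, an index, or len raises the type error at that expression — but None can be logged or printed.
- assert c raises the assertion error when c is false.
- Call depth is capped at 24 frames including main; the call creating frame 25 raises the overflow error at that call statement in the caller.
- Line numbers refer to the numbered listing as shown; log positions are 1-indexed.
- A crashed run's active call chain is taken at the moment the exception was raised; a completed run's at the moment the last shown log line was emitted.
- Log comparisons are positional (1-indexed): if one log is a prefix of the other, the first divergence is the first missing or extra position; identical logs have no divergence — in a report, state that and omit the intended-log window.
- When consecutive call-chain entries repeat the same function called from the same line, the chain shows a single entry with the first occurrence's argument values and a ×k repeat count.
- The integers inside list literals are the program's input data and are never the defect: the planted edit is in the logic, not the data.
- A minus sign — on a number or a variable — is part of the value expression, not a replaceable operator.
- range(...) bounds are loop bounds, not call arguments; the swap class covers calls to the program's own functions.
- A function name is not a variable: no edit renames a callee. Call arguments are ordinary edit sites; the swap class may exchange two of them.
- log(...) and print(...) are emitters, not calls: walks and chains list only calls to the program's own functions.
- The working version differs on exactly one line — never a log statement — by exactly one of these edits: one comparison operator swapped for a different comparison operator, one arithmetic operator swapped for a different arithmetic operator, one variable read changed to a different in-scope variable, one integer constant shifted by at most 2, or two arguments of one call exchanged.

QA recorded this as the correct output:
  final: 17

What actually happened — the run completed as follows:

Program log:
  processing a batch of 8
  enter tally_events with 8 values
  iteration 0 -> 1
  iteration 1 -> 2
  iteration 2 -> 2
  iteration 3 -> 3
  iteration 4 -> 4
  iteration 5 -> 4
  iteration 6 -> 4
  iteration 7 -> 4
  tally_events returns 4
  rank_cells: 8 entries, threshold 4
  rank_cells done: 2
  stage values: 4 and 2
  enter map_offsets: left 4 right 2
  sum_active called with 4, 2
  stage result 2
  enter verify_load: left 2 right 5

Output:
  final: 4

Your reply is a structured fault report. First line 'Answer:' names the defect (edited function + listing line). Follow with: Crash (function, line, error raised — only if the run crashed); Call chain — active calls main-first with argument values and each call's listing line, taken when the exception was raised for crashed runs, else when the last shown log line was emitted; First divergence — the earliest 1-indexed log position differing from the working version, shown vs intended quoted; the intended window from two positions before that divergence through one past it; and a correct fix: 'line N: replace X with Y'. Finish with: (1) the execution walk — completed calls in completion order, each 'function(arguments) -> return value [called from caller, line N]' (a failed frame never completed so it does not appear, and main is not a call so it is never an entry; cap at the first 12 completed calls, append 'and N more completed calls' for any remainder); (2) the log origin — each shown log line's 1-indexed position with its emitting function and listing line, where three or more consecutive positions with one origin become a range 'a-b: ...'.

Answer: the defect is in main at line 51.
The tell: Nothing in the log betrays the bug — only the output does.
Call chain: main -> verify_load(2, 5) (called at line 50).
First divergence: none (the log streams are identical).
Execution walk:
  tally_events([4, 2, 1, 8, 4, 7, 5, 3]) -> 4  [called from main, line 45]
  rank_cells([4, 2, 1, 8, 4, 7, 5, 3], 4) -> 2  [called from main, line 46]
  sum_active(4, 2) -> 2  [called from map_offsets, line 30]
  map_offsets(4, 2) -> 2  [called from main, line 48]
  verify_load(2, 5) -> 17  [called from main, line 50]
Log line origins:
  1: emitted by main (line 44)
  2: emitted by tally_events (line 2)
  3-10: emitted by tally_events (line 7)
  11: emitted by tally_events (line 8)
  12: emitted by rank_cells (line 12)
  13: emitted by rank_cells (line 17)
  14: emitted by main (line 47)
  15: emitted by map_offsets (line 27)
  16: emitted by sum_active (line 21)
  17: emitted by main (line 49)
  18: emitted by verify_load (line 33)
A correct fix: line 51: replace `pos` with `step`.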